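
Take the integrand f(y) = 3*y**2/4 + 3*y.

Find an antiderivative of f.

An antiderivative is F(y) = y**2*(y + 6)/4.

The integrand splits into summands that can be handled one at a time.
Check: d/dy[y**2*(y + 6)/4] = 3*y**2/4 + 3*y = f(y).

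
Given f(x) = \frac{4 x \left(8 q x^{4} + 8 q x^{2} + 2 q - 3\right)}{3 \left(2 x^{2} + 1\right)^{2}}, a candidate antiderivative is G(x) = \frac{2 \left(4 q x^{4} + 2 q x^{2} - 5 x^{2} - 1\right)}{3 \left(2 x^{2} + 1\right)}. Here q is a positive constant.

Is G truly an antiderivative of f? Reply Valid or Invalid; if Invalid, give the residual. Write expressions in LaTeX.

d/dx[G] = \frac{32 q x^{5} + 32 q x^{3} + 8 q x - 12 x}{12 x^{4} + 12 x^{2} + 3}
This equals f(x) exactly, so the claim holds.

Valid - differentiating G returns exactly f.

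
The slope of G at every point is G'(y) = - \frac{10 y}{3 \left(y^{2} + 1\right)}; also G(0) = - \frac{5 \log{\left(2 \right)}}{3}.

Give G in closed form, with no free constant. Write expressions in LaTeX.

G(y) = - \frac{5 \log{\left(2 y^{2} + 2 \right)}}{3}

The substitution u = 2 y^{2} + 2 works: G'(y) is exactly (dG/du)*(du/dy) for that inner function.
A general antiderivative is - \frac{5 \log{\left(2 y^{2} + 2 \right)}}{3} + C.
The condition gives C = - \frac{5 \log{\left(2 \right)}}{3} - (- \frac{5 \log{\left(2 \right)}}{3}) = 0.
So G(y) = - \frac{5 \log{\left(2 y^{2} + 2 \right)}}{3}.
Check: d/dy[- \frac{5 \log{\left(2 y^{2} + 2 \right)}}{3}] = - \frac{10 y}{3 y^{2} + 3}, which equals G'(y).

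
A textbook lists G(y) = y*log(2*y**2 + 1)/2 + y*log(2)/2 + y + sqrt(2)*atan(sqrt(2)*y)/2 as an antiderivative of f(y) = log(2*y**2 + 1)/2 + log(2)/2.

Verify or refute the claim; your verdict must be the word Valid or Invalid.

d/dy[G] = log(2*y**2 + 1)/2 + log(2)/2 + 2
d/dy[G] - f(y) = 2 != 0.

Invalid: d/dy[G] - f = 2, which is not 0.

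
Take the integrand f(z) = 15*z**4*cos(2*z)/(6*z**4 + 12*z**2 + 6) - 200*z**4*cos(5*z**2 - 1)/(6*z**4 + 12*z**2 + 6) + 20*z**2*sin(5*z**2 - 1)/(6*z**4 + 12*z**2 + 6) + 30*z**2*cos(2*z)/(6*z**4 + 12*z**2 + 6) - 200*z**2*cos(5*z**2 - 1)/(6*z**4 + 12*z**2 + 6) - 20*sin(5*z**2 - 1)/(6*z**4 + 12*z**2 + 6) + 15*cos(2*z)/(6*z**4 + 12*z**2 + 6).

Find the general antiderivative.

F(z) = 5*(3*z**2*sin(2*z) - 8*z*sin(5*z**2 - 1) + 3*sin(2*z))/(12*(z**2 + 1)) + C

The integrand splits into summands that can be handled one at a time.
Check: d/dz[5*(3*z**2*sin(2*z) - 8*z*sin(5*z**2 - 1) + 3*sin(2*z))/(12*(z**2 + 1))] = (15*z**4*cos(2*z) - 200*z**4*cos(5*z**2 - 1) + 20*z**2*sin(5*z**2 - 1) + 30*z**2*cos(2*z) - 200*z**2*cos(5*z**2 - 1) - 20*sin(5*z**2 - 1) + 15*cos(2*z))/(6*z**4 + 12*z**2 + 6), which equals f(z).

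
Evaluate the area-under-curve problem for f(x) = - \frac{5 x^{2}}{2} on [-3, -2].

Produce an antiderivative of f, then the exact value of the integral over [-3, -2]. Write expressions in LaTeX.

Differentiate the proposed F(x) back; it has to land on f(x) exactly.
F(x) = - \frac{5 x^{3}}{6} is an antiderivative of f.
Check: d/dx[- \frac{5 x^{3}}{6}] = - \frac{5 x^{2}}{2} = f(x).
F(-2) = \frac{20}{3}; F(-3) = \frac{45}{2}.
Integral = F(-2) - F(-3) = - \frac{95}{6}.

Antiderivative: F(x) = - \frac{5 x^{3}}{6}; value = - \frac{95}{6}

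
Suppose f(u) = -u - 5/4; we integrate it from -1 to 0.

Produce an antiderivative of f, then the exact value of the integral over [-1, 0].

Antiderivative: F(u) = u*(-2*u - 5)/4; value = -3/4

A first test for any F(u): its u-derivative must equal f(u) identically.
F(u) = u*(-2*u - 5)/4 is an antiderivative of f.
Check: d/du[u*(-2*u - 5)/4] = -u - 5/4 = f(u).
F(0) = 0; F(-1) = 3/4.
Integral = F(0) - F(-1) = -3/4.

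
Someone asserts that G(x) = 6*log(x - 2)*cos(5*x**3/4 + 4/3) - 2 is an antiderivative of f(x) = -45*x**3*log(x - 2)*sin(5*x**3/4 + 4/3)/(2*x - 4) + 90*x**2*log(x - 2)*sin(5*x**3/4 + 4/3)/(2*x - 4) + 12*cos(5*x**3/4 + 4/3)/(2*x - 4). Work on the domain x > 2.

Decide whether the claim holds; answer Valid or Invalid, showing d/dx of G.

d/dx[G] = (-45*x**3*log(x - 2)*sin(5*x**3/4 + 4/3) + 90*x**2*log(x - 2)*sin(5*x**3/4 + 4/3) + 12*cos(5*x**3/4 + 4/3))/(2*x - 4)
This equals f(x) exactly, so the claim holds.

Valid. The derivative of G reproduces f.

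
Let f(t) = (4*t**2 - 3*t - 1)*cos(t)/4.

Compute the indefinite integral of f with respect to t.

Differentiate the proposed F(t) back; it has to land on f(t) exactly.
Check: d/dt[t**2*sin(t) - 3*t*sin(t)/4 + 2*t*cos(t) - 9*sin(t)/4 - 3*cos(t)/4] = t**2*cos(t) - 3*t*cos(t)/4 - cos(t)/4, which equals f(t).

F(t) = t**2*sin(t) - 3*t*sin(t)/4 + 2*t*cos(t) - 9*sin(t)/4 - 3*cos(t)/4 + C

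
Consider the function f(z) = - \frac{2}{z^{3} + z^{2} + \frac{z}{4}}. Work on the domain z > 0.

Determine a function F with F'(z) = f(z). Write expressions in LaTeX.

An antiderivative is F(z) = \frac{8 \left(- 2 z \log{\left(z \right)} + 2 z \log{\left(z + \frac{1}{2} \right)} - \log{\left(z \right)} + \log{\left(z + \frac{1}{2} \right)} - 1\right)}{2 z + 1}.

Factor the denominator (z \left(2 z + 1\right)^{2}) and decompose: f = \frac{16}{2 z + 1} + \frac{16}{\left(2 z + 1\right)^{2}} - \frac{8}{z}; each piece integrates to a log, atan, or power term.
Check: d/dz[\frac{8 \left(- 2 z \log{\left(z \right)} + 2 z \log{\left(z + \frac{1}{2} \right)} - \log{\left(z \right)} + \log{\left(z + \frac{1}{2} \right)} - 1\right)}{2 z + 1}] = - \frac{8}{4 z^{3} + 4 z^{2} + z}, which equals f(z).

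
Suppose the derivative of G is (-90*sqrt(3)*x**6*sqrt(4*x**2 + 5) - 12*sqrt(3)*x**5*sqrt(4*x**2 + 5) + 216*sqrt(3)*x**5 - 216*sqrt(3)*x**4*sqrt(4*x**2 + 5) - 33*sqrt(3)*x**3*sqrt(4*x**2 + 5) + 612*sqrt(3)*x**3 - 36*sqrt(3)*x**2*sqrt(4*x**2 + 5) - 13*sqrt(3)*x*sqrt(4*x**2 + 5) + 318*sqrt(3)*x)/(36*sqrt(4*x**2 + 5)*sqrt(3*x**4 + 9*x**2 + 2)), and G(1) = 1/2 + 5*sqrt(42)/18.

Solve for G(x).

G'(x) has the shape u'v + uv' for u = -sqrt(x**4 + 3*x**2 + 2/3)/4 and v = 2*x**3 + x**2/3 - 2*sqrt(4*x**2 + 5) + 1/3 — it is the derivative of the product u*v.
A general antiderivative is -sqrt(x**4 + 3*x**2 + 2/3)*(2*x**3 + x**2/3 - 2*sqrt(4*x**2 + 5) + 1/3)/4 + C.
The condition gives C = 1/2 + 5*sqrt(42)/18 - (5*sqrt(42)/18) = 1/2.
So G(x) = (-sqrt(3)*sqrt(3*x**4 + 9*x**2 + 2)*(6*x**3 + x**2 - 6*sqrt(4*x**2 + 5) + 1) + 18)/36.
Check: d/dx[(-sqrt(3)*sqrt(3*x**4 + 9*x**2 + 2)*(6*x**3 + x**2 - 6*sqrt(4*x**2 + 5) + 1) + 18)/36] = (-90*sqrt(3)*x**6*sqrt(4*x**2 + 5) - 12*sqrt(3)*x**5*sqrt(4*x**2 + 5) + 216*sqrt(3)*x**5 - 216*sqrt(3)*x**4*sqrt(4*x**2 + 5) - 33*sqrt(3)*x**3*sqrt(4*x**2 + 5) + 612*sqrt(3)*x**3 - 36*sqrt(3)*x**2*sqrt(4*x**2 + 5) - 13*sqrt(3)*x*sqrt(4*x**2 + 5) + 318*sqrt(3)*x)/(36*sqrt(4*x**2 + 5)*sqrt(3*x**4 + 9*x**2 + 2)) = G'(x).

G(x) = (-sqrt(3)*sqrt(3*x**4 + 9*x**2 + 2)*(6*x**3 + x**2 - 6*sqrt(4*x**2 + 5) + 1) + 18)/36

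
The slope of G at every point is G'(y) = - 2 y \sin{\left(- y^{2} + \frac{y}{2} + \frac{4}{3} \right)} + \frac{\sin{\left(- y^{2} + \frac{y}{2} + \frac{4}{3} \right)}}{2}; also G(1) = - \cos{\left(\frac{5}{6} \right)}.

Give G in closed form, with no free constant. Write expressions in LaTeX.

G(y) = - \cos{\left(- y^{2} + \frac{y}{2} + \frac{4}{3} \right)}

G'(y) matches the chain-rule pattern g'(h)*h' with inner function h(y) = - y^{2} + \frac{y}{2} + \frac{4}{3}; substituting u = h(y) collapses the integral.
A general antiderivative is - \cos{\left(- y^{2} + \frac{y}{2} + \frac{4}{3} \right)} + C.
The condition gives C = - \cos{\left(\frac{5}{6} \right)} - (- \cos{\left(\frac{5}{6} \right)}) = 0.
So G(y) = - \cos{\left(- y^{2} + \frac{y}{2} + \frac{4}{3} \right)}.
Check: d/dy[- \cos{\left(- y^{2} + \frac{y}{2} + \frac{4}{3} \right)}] = - 2 y \sin{\left(- y^{2} + \frac{y}{2} + \frac{4}{3} \right)} + \frac{\sin{\left(- y^{2} + \frac{y}{2} + \frac{4}{3} \right)}}{2} = G'(y).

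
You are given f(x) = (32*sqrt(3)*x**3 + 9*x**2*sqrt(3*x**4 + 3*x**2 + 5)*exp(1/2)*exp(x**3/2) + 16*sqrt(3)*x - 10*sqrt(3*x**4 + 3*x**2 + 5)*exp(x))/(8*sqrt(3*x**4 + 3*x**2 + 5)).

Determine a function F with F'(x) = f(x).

An antiderivative is F(x) = (8*sqrt(3)*sqrt(3*x**4 + 3*x**2 + 5) - 15*exp(x) + 9*exp(x**3/2 + 1/2))/12.

Differentiate the proposed F(x) back; it has to land on f(x) exactly.
Check: d/dx[(8*sqrt(3)*sqrt(3*x**4 + 3*x**2 + 5) - 15*exp(x) + 9*exp(x**3/2 + 1/2))/12] = (32*sqrt(3)*x**3 + 9*x**2*sqrt(3*x**4 + 3*x**2 + 5)*exp(1/2)*exp(x**3/2) + 16*sqrt(3)*x - 10*sqrt(3*x**4 + 3*x**2 + 5)*exp(x))/(8*sqrt(3*x**4 + 3*x**2 + 5)) = f(x).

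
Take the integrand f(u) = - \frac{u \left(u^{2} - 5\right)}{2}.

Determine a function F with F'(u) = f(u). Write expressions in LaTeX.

Check any antiderivative F(u) by computing F'(u) and comparing it with f(u).
Check: d/du[- \frac{u^{4}}{8} + \frac{5 u^{2}}{4}] = - \frac{u^{3}}{2} + \frac{5 u}{2}, which equals f(u).

An antiderivative is F(u) = - \frac{u^{4}}{8} + \frac{5 u^{2}}{4}.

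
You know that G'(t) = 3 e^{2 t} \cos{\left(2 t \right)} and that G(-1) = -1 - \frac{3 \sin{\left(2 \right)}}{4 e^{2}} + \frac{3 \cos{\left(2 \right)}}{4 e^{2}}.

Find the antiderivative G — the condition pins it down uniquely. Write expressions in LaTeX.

The proposed G(t) is checked by its d/dt: the result must match the given G'(t).
A general antiderivative is \frac{3 e^{2 t} \sin{\left(2 t \right)}}{4} + \frac{3 e^{2 t} \cos{\left(2 t \right)}}{4} + C.
The condition gives C = -1 - \frac{3 \sin{\left(2 \right)}}{4 e^{2}} + \frac{3 \cos{\left(2 \right)}}{4 e^{2}} - (- \frac{3 \sin{\left(2 \right)}}{4 e^{2}} + \frac{3 \cos{\left(2 \right)}}{4 e^{2}}) = -1.
So G(t) = \frac{3 e^{2 t} \sin{\left(2 t \right)} + 3 e^{2 t} \cos{\left(2 t \right)} - 4}{4}.
Check: d/dt[\frac{3 e^{2 t} \sin{\left(2 t \right)} + 3 e^{2 t} \cos{\left(2 t \right)} - 4}{4}] = 3 e^{2 t} \cos{\left(2 t \right)} = G'(t).

G(t) = \frac{3 e^{2 t} \sin{\left(2 t \right)} + 3 e^{2 t} \cos{\left(2 t \right)} - 4}{4}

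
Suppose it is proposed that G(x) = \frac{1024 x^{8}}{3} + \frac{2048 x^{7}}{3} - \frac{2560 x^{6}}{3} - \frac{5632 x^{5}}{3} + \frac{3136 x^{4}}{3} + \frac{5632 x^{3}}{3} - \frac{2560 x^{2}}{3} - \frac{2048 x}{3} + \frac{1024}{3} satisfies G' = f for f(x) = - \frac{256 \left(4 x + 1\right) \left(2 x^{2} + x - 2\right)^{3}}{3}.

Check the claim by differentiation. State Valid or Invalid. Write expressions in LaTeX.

d/dx[G] = \frac{8192 x^{7}}{3} + \frac{14336 x^{6}}{3} - 5120 x^{5} - \frac{28160 x^{4}}{3} + \frac{12544 x^{3}}{3} + 5632 x^{2} - \frac{5120 x}{3} - \frac{2048}{3}
d/dx[G] - f(x) = \frac{16384 x^{7}}{3} + \frac{28672 x^{6}}{3} - 10240 x^{5} - \frac{56320 x^{4}}{3} + \frac{25088 x^{3}}{3} + 11264 x^{2} - \frac{10240 x}{3} - \frac{4096}{3} != 0.

Invalid: d/dx[G] - f = \frac{16384 x^{7}}{3} + \frac{28672 x^{6}}{3} - 10240 x^{5} - \frac{56320 x^{4}}{3} + \frac{25088 x^{3}}{3} + 11264 x^{2} - \frac{10240 x}{3} - \frac{4096}{3}, which is not 0.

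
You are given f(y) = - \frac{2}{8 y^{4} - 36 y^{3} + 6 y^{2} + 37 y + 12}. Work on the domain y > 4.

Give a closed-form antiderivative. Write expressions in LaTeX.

Factor the denominator (\left(y - 4\right) \left(2 y - 3\right) \left(2 y + 1\right)^{2}) and decompose: f = - \frac{13}{324 \left(2 y + 1\right)} - \frac{1}{9 \left(2 y + 1\right)^{2}} + \frac{1}{20 \left(2 y - 3\right)} - \frac{2}{405 \left(y - 4\right)}; each piece integrates to a log, atan, or power term.
Check: d/dy[- \frac{2 \log{\left(y - 4 \right)}}{405} + \frac{\log{\left(y - \frac{3}{2} \right)}}{40} - \frac{13 \log{\left(y + \frac{1}{2} \right)}}{648} + \frac{2}{72 y + 36}] = - \frac{2}{8 y^{4} - 36 y^{3} + 6 y^{2} + 37 y + 12} = f(y).

An antiderivative is F(y) = - \frac{2 \log{\left(y - 4 \right)}}{405} + \frac{\log{\left(y - \frac{3}{2} \right)}}{40} - \frac{13 \log{\left(y + \frac{1}{2} \right)}}{648} + \frac{2}{72 y + 36}.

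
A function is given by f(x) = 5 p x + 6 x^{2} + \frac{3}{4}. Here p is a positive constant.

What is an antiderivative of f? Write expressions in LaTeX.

The integrand splits into summands that can be handled one at a time.
Check: d/dx[\frac{5 p x^{2}}{2} + 2 x^{3} + \frac{3 x}{4}] = 5 p x + 6 x^{2} + \frac{3}{4} = f(x).

An antiderivative is F(x) = \frac{5 p x^{2}}{2} + 2 x^{3} + \frac{3 x}{4}.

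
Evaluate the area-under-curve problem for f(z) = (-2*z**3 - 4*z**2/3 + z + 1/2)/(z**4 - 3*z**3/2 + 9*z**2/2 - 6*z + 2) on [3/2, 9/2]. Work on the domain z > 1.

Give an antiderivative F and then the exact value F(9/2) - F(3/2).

Factor the denominator (3*(z - 1)*(2*z - 1)*(z**2 + 4)) and decompose: f = -(273*z + 893)/(255*(z**2 + 4)) - 20/(51*(2*z - 1)) - 11/(15*(z - 1)); each piece integrates to a log, atan, or power term.
F(z) = -11*log(z - 1)/15 - 10*log(z - 1/2)/51 - 91*log(z**2 + 4)/170 - 893*atan(z/2)/510 is an antiderivative of f.
Check: d/dz[-11*log(z - 1)/15 - 10*log(z - 1/2)/51 - 91*log(z**2 + 4)/170 - 893*atan(z/2)/510] = (-12*z**3 - 8*z**2 + 6*z + 3)/(6*z**4 - 9*z**3 + 27*z**2 - 36*z + 12), which equals f(z).
F(9/2) = -893*atan(9/4)/510 - 91*log(97/4)/170 - 11*log(7/2)/15 - 10*log(4)/51; F(3/2) = -893*atan(3/4)/510 - 91*log(25/4)/170 + 11*log(2)/15.
Integral = F(9/2) - F(3/2) = -893*atan(9/4)/510 - 91*log(97/4)/170 - 11*log(7/2)/15 - 11*log(2)/15 - 10*log(4)/51 + 91*log(25/4)/170 + 893*atan(3/4)/510.

Antiderivative: F(z) = -11*log(z - 1)/15 - 10*log(z - 1/2)/51 - 91*log(z**2 + 4)/170 - 893*atan(z/2)/510; value = -893*atan(9/4)/510 - 91*log(97/4)/170 - 11*log(7/2)/15 - 11*log(2)/15 - 10*log(4)/51 + 91*log(25/4)/170 + 893*atan(3/4)/510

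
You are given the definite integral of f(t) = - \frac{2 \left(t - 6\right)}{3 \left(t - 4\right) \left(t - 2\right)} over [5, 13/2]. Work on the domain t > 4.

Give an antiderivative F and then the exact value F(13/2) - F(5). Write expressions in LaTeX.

The denominator factors as 3 \left(t - 4\right) \left(t - 2\right); partial fractions split f into directly integrable pieces: - \frac{4}{3 \left(t - 2\right)} + \frac{2}{3 \left(t - 4\right)}.
F(t) = \frac{2 \log{\left(t - 4 \right)}}{3} - \frac{4 \log{\left(t - 2 \right)}}{3} is an antiderivative of f.
Check: d/dt[\frac{2 \log{\left(t - 4 \right)}}{3} - \frac{4 \log{\left(t - 2 \right)}}{3}] = \frac{12 - 2 t}{3 t^{2} - 18 t + 24}, which equals f(t).
F(13/2) = - \frac{4 \log{\left(\frac{9}{2} \right)}}{3} + \frac{2 \log{\left(\frac{5}{2} \right)}}{3}; F(5) = - \frac{4 \log{\left(3 \right)}}{3}.
Integral = F(13/2) - F(5) = - \frac{4 \log{\left(\frac{9}{2} \right)}}{3} + \frac{2 \log{\left(\frac{5}{2} \right)}}{3} + \frac{4 \log{\left(3 \right)}}{3}.

Antiderivative: F(t) = \frac{2 \log{\left(t - 4 \right)}}{3} - \frac{4 \log{\left(t - 2 \right)}}{3}; value = - \frac{4 \log{\left(\frac{9}{2} \right)}}{3} + \frac{2 \log{\left(\frac{5}{2} \right)}}{3} + \frac{4 \log{\left(3 \right)}}{3}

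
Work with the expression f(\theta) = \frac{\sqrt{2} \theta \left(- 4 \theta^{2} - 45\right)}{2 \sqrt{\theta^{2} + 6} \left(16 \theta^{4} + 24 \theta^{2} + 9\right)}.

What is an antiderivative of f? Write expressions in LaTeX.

An antiderivative is F(\theta) = \frac{\sqrt{2} \sqrt{\theta^{2} + 6}}{2 \left(4 \theta^{2} + 3\right)}.

Recognize the product-rule pattern: f = u'v + uv' with u = \sqrt{\frac{\theta^{2}}{2} + 3}, v = \frac{1}{4 \theta^{2} + 3}, so integration by parts undoes it.
Check: d/d\theta[\frac{\sqrt{2} \sqrt{\theta^{2} + 6}}{2 \left(4 \theta^{2} + 3\right)}] = \frac{- 4 \sqrt{2} \theta^{3} - 45 \sqrt{2} \theta}{32 \theta^{4} \sqrt{\theta^{2} + 6} + 48 \theta^{2} \sqrt{\theta^{2} + 6} + 18 \sqrt{\theta^{2} + 6}}, which equals f(\theta).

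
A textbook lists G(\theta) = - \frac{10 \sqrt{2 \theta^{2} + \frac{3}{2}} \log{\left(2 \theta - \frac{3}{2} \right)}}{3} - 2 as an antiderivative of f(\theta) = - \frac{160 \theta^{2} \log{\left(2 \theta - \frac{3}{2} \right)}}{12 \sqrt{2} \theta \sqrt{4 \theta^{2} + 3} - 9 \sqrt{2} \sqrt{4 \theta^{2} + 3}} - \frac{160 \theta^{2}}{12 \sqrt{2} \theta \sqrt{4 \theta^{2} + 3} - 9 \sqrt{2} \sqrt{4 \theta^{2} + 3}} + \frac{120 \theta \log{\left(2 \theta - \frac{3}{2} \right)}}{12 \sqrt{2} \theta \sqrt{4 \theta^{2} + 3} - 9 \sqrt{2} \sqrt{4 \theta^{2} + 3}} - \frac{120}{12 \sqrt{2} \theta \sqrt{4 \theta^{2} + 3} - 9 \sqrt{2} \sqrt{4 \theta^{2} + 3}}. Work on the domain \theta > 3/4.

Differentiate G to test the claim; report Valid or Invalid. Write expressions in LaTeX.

d/d\theta[G] = \frac{- 160 \theta^{2} \log{\left(2 \theta - \frac{3}{2} \right)} - 160 \theta^{2} + 120 \theta \log{\left(2 \theta - \frac{3}{2} \right)} - 120}{12 \sqrt{2} \theta \sqrt{4 \theta^{2} + 3} - 9 \sqrt{2} \sqrt{4 \theta^{2} + 3}}
This equals f(\theta) exactly, so the claim holds.

Valid. The derivative of G reproduces f.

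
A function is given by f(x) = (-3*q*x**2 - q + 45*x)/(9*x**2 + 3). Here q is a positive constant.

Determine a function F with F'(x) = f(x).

An antiderivative is F(x) = -q*x/3 + 5*log(3*x**2/2 + 1/2)/2.

An antiderivative F(x) passes only if d/dx[F] lands on f(x) exactly.
Check: d/dx[-q*x/3 + 5*log(3*x**2/2 + 1/2)/2] = (-3*q*x**2 - q + 45*x)/(9*x**2 + 3) = f(x).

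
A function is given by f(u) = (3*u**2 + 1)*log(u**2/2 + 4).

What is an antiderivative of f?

An antiderivative is F(u) = u**3*log(u**2/2 + 4) - 2*u**3/3 + u*log(u**2/2 + 4) + 14*u - 28*sqrt(2)*atan(sqrt(2)*u/4).

Whatever form F(u) takes, F'(u) = f(u) is non-negotiable.
Check: d/du[u**3*log(u**2/2 + 4) - 2*u**3/3 + u*log(u**2/2 + 4) + 14*u - 28*sqrt(2)*atan(sqrt(2)*u/4)] = 3*u**2*log(u**2/2 + 4) + log(u**2/2 + 4), which equals f(u).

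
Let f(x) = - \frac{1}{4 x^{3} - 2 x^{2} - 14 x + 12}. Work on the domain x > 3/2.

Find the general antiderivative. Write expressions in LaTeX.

F(x) = - \frac{6 \log{\left(x - \frac{3}{2} \right)} - 7 \log{\left(x - 1 \right)} + \log{\left(x + 2 \right)}}{42} + C

Factor the denominator (2 \left(x - 1\right) \left(x + 2\right) \left(2 x - 3\right)) and decompose: f = - \frac{2}{7 \left(2 x - 3\right)} - \frac{1}{42 \left(x + 2\right)} + \frac{1}{6 \left(x - 1\right)}; each piece integrates to a log, atan, or power term.
Check: d/dx[- \frac{6 \log{\left(x - \frac{3}{2} \right)} - 7 \log{\left(x - 1 \right)} + \log{\left(x + 2 \right)}}{42}] = - \frac{1}{4 x^{3} - 2 x^{2} - 14 x + 12} = f(x).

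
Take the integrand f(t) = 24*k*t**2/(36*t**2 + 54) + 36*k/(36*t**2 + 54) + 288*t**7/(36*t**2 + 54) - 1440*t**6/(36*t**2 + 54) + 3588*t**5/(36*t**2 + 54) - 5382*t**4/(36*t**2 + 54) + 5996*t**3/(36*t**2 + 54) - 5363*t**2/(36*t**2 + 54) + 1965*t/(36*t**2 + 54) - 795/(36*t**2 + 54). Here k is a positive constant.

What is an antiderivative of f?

An antiderivative is F(t) = (216*k*t - 243*(-t**2 + 5*t - 1)**2 + 16*(3*t**2 - 6*t + 5)**3 + 324*log(2*t**2 + 3))/324.

Integrate term by term and add the pieces.
Check: d/dt[(216*k*t - 243*(-t**2 + 5*t - 1)**2 + 16*(3*t**2 - 6*t + 5)**3 + 324*log(2*t**2 + 3))/324] = (24*k*t**2 + 36*k + 288*t**7 - 1440*t**6 + 3588*t**5 - 5382*t**4 + 5996*t**3 - 5363*t**2 + 1965*t - 795)/(36*t**2 + 54), which equals f(t).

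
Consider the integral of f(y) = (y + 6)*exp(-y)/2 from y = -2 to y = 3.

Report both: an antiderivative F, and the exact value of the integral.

Antiderivative: F(y) = -y*exp(-y)/2 - 7*exp(-y)/2; value = -5*exp(-3) + 5*exp(2)/2

f has the shape u'v + uv' for u = -y/2 - 7/2 and v = exp(-y) — it is the derivative of the product u*v.
F(y) = -y*exp(-y)/2 - 7*exp(-y)/2 is an antiderivative of f.
Check: d/dy[-y*exp(-y)/2 - 7*exp(-y)/2] = (y + 6)*exp(-y)/2 = f(y).
F(3) = -5*exp(-3); F(-2) = -5*exp(2)/2.
Integral = F(3) - F(-2) = -5*exp(-3) + 5*exp(2)/2.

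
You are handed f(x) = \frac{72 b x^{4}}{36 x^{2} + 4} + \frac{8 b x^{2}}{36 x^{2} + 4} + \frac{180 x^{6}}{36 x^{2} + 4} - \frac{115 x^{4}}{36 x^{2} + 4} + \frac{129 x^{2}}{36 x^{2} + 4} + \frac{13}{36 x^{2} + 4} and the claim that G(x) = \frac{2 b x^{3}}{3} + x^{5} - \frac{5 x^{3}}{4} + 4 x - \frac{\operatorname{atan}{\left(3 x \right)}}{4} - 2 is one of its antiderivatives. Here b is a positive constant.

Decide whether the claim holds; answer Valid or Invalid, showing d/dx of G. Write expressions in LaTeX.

Valid: G'(x) = f(x).

d/dx[G] = \frac{72 b x^{4} + 8 b x^{2} + 180 x^{6} - 115 x^{4} + 129 x^{2} + 13}{36 x^{2} + 4}
This equals f(x) exactly, so the claim holds.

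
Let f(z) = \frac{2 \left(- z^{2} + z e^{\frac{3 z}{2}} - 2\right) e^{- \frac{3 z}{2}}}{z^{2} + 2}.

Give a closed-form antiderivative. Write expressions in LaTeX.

Check any antiderivative F(z) by computing F'(z) and comparing it with f(z).
Check: d/dz[\frac{\left(3 e^{\frac{3 z}{2}} \log{\left(2 z^{2} + 4 \right)} + 4\right) e^{- \frac{3 z}{2}}}{3}] = \frac{- 2 z^{2} + 2 z e^{\frac{3 z}{2}} - 4}{z^{2} e^{\frac{3 z}{2}} + 2 e^{\frac{3 z}{2}}}, which equals f(z).

An antiderivative is F(z) = \frac{\left(3 e^{\frac{3 z}{2}} \log{\left(2 z^{2} + 4 \right)} + 4\right) e^{- \frac{3 z}{2}}}{3}.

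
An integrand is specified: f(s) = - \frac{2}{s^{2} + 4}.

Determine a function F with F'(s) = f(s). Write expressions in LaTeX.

An antiderivative is F(s) = - \operatorname{atan}{\left(\frac{s}{2} \right)}.

For F(s) to be correct the identity F'(s) - f(s) = 0 must hold.
Check: d/ds[- \operatorname{atan}{\left(\frac{s}{2} \right)}] = - \frac{2}{s^{2} + 4} = f(s).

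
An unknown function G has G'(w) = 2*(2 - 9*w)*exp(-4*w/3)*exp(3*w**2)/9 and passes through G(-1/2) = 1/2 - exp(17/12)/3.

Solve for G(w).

G'(w) matches the chain-rule pattern g'(h)*h' with inner function h(w) = 3*w**2 - 4*w/3; substituting u = h(w) collapses the integral.
A general antiderivative is -exp(3*w**2 - 4*w/3)/3 + C.
The condition gives C = 1/2 - exp(17/12)/3 - (-exp(17/12)/3) = 1/2.
So G(w) = 1/2 - exp(3*w**2 - 4*w/3)/3.
Check: d/dw[1/2 - exp(3*w**2 - 4*w/3)/3] = -2*w*exp(-4*w/3)*exp(3*w**2) + 4*exp(-4*w/3)*exp(3*w**2)/9, which equals G'(w).

G(w) = 1/2 - exp(3*w**2 - 4*w/3)/3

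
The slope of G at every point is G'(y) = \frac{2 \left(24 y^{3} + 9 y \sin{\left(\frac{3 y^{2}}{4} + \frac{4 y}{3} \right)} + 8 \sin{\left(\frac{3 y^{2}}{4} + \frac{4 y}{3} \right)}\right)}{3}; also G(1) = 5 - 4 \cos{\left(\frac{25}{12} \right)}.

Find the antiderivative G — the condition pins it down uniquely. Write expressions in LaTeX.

Whatever form G(y) takes, its d/dy must return the stated G'(y).
A general antiderivative is 4 y^{4} - 4 \cos{\left(\frac{3 y^{2}}{4} + \frac{4 y}{3} \right)} + C.
The condition gives C = 5 - 4 \cos{\left(\frac{25}{12} \right)} - (4 - 4 \cos{\left(\frac{25}{12} \right)}) = 1.
So G(y) = 4 y^{4} - 4 \cos{\left(\frac{3 y^{2}}{4} + \frac{4 y}{3} \right)} + 1.
Check: d/dy[4 y^{4} - 4 \cos{\left(\frac{3 y^{2}}{4} + \frac{4 y}{3} \right)} + 1] = 16 y^{3} + 6 y \sin{\left(\frac{3 y^{2}}{4} + \frac{4 y}{3} \right)} + \frac{16 \sin{\left(\frac{3 y^{2}}{4} + \frac{4 y}{3} \right)}}{3}, which equals G'(y).

G(y) = 4 y^{4} - 4 \cos{\left(\frac{3 y^{2}}{4} + \frac{4 y}{3} \right)} + 1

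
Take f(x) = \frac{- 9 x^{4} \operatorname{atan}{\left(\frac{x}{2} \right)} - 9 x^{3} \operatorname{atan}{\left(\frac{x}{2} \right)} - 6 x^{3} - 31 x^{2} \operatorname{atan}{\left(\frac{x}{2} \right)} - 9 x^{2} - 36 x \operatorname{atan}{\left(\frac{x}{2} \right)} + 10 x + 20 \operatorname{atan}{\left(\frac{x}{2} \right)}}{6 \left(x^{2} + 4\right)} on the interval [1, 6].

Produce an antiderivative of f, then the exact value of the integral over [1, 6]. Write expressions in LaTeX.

Antiderivative: F(x) = - \frac{\left(x^{3} + \frac{3 x^{2}}{2} - \frac{5 x}{3}\right) \operatorname{atan}{\left(\frac{x}{2} \right)}}{2}; value = - 130 \operatorname{atan}{\left(3 \right)} + \frac{5 \operatorname{atan}{\left(\frac{1}{2} \right)}}{12}

Recognize the product-rule pattern: f = u'v + uv' with u = - \frac{x^{3}}{2} - \frac{3 x^{2}}{4} + \frac{5 x}{6}, v = \operatorname{atan}{\left(\frac{x}{2} \right)}, so integration by parts undoes it.
F(x) = - \frac{\left(x^{3} + \frac{3 x^{2}}{2} - \frac{5 x}{3}\right) \operatorname{atan}{\left(\frac{x}{2} \right)}}{2} is an antiderivative of f.
Check: d/dx[- \frac{\left(x^{3} + \frac{3 x^{2}}{2} - \frac{5 x}{3}\right) \operatorname{atan}{\left(\frac{x}{2} \right)}}{2}] = \frac{- 9 x^{4} \operatorname{atan}{\left(\frac{x}{2} \right)} - 9 x^{3} \operatorname{atan}{\left(\frac{x}{2} \right)} - 6 x^{3} - 31 x^{2} \operatorname{atan}{\left(\frac{x}{2} \right)} - 9 x^{2} - 36 x \operatorname{atan}{\left(\frac{x}{2} \right)} + 10 x + 20 \operatorname{atan}{\left(\frac{x}{2} \right)}}{6 x^{2} + 24}, which equals f(x).
F(6) = - 130 \operatorname{atan}{\left(3 \right)}; F(1) = - \frac{5 \operatorname{atan}{\left(\frac{1}{2} \right)}}{12}.
Integral = F(6) - F(1) = - 130 \operatorname{atan}{\left(3 \right)} + \frac{5 \operatorname{atan}{\left(\frac{1}{2} \right)}}{12}.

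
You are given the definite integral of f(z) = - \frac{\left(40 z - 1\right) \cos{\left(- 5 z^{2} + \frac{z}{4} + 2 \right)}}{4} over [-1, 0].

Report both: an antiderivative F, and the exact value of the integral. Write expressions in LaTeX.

Antiderivative: F(z) = \sin{\left(- 5 z^{2} + \frac{z}{4} + 2 \right)}; value = \sin{\left(\frac{13}{4} \right)} + \sin{\left(2 \right)}

The substitution u = - 5 z^{2} + \frac{z}{4} + 2 works: f is exactly (dF/du)*(du/dz) for that inner function.
F(z) = \sin{\left(- 5 z^{2} + \frac{z}{4} + 2 \right)} is an antiderivative of f.
Check: d/dz[\sin{\left(- 5 z^{2} + \frac{z}{4} + 2 \right)}] = - 10 z \cos{\left(- 5 z^{2} + \frac{z}{4} + 2 \right)} + \frac{\cos{\left(- 5 z^{2} + \frac{z}{4} + 2 \right)}}{4}, which equals f(z).
F(0) = \sin{\left(2 \right)}; F(-1) = - \sin{\left(\frac{13}{4} \right)}.
Integral = F(0) - F(-1) = \sin{\left(\frac{13}{4} \right)} + \sin{\left(2 \right)}.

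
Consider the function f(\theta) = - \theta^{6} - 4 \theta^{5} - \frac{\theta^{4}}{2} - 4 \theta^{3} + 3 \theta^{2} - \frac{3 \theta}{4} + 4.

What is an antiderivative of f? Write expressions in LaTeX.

An antiderivative is F(\theta) = - \frac{\theta^{7}}{7} - \frac{2 \theta^{6}}{3} - \frac{\theta^{5}}{10} - \theta^{4} + \theta^{3} - \frac{3 \theta^{2}}{8} + 4 \theta.

The integrand splits into summands that can be handled one at a time.
Check: d/d\theta[- \frac{\theta^{7}}{7} - \frac{2 \theta^{6}}{3} - \frac{\theta^{5}}{10} - \theta^{4} + \theta^{3} - \frac{3 \theta^{2}}{8} + 4 \theta] = - \theta^{6} - 4 \theta^{5} - \frac{\theta^{4}}{2} - 4 \theta^{3} + 3 \theta^{2} - \frac{3 \theta}{4} + 4 = f(\theta).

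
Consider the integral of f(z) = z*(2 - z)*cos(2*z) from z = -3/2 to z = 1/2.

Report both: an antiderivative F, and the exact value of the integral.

Since d/dz undoes antidifferentiation here, F'(z) = f(z) is required of F(z).
F(z) = -(2*z**2*sin(2*z) - 4*z*sin(2*z) + 2*z*cos(2*z) - sin(2*z) - 2*cos(2*z))/4 is an antiderivative of f.
Check: d/dz[-(2*z**2*sin(2*z) - 4*z*sin(2*z) + 2*z*cos(2*z) - sin(2*z) - 2*cos(2*z))/4] = -z**2*cos(2*z) + 2*z*cos(2*z), which equals f(z).
F(1/2) = cos(1)/4 + 5*sin(1)/8; F(-3/2) = 5*cos(3)/4 + 19*sin(3)/8.
Integral = F(1/2) - F(-3/2) = -19*sin(3)/8 + cos(1)/4 + 5*sin(1)/8 - 5*cos(3)/4.

Antiderivative: F(z) = -(2*z**2*sin(2*z) - 4*z*sin(2*z) + 2*z*cos(2*z) - sin(2*z) - 2*cos(2*z))/4; value = -19*sin(3)/8 + cos(1)/4 + 5*sin(1)/8 - 5*cos(3)/4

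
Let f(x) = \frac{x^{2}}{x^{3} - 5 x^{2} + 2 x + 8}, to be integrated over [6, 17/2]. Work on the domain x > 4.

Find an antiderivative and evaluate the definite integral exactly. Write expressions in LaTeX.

Antiderivative: F(x) = \frac{24 \log{\left(x - 4 \right)} - 10 \log{\left(x - 2 \right)} + \log{\left(x + 1 \right)}}{15}; value = - \frac{2 \log{\left(\frac{13}{2} \right)}}{3} - \frac{8 \log{\left(2 \right)}}{5} - \frac{\log{\left(7 \right)}}{15} + \frac{\log{\left(\frac{19}{2} \right)}}{15} + \frac{2 \log{\left(4 \right)}}{3} + \frac{8 \log{\left(\frac{9}{2} \right)}}{5}

The denominator factors as \left(x - 4\right) \left(x - 2\right) \left(x + 1\right); partial fractions split f into directly integrable pieces: \frac{1}{15 \left(x + 1\right)} - \frac{2}{3 \left(x - 2\right)} + \frac{8}{5 \left(x - 4\right)}.
F(x) = \frac{24 \log{\left(x - 4 \right)} - 10 \log{\left(x - 2 \right)} + \log{\left(x + 1 \right)}}{15} is an antiderivative of f.
Check: d/dx[\frac{24 \log{\left(x - 4 \right)} - 10 \log{\left(x - 2 \right)} + \log{\left(x + 1 \right)}}{15}] = \frac{x^{2}}{x^{3} - 5 x^{2} + 2 x + 8} = f(x).
F(17/2) = - \frac{2 \log{\left(\frac{13}{2} \right)}}{3} + \frac{\log{\left(\frac{19}{2} \right)}}{15} + \frac{8 \log{\left(\frac{9}{2} \right)}}{5}; F(6) = - \frac{2 \log{\left(4 \right)}}{3} + \frac{\log{\left(7 \right)}}{15} + \frac{8 \log{\left(2 \right)}}{5}.
Integral = F(17/2) - F(6) = - \frac{2 \log{\left(\frac{13}{2} \right)}}{3} - \frac{8 \log{\left(2 \right)}}{5} - \frac{\log{\left(7 \right)}}{15} + \frac{\log{\left(\frac{19}{2} \right)}}{15} + \frac{2 \log{\left(4 \right)}}{3} + \frac{8 \log{\left(\frac{9}{2} \right)}}{5}.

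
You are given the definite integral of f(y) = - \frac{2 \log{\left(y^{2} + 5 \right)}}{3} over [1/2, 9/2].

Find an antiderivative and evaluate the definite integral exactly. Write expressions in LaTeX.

Check any antiderivative F(y) by computing F'(y) and comparing it with f(y).
F(y) = - \frac{2 \left(y \log{\left(y^{2} + 5 \right)} - 2 y + 2 \sqrt{5} \operatorname{atan}{\left(\frac{\sqrt{5} y}{5} \right)}\right)}{3} is an antiderivative of f.
Check: d/dy[- \frac{2 \left(y \log{\left(y^{2} + 5 \right)} - 2 y + 2 \sqrt{5} \operatorname{atan}{\left(\frac{\sqrt{5} y}{5} \right)}\right)}{3}] = - \frac{2 \log{\left(y^{2} + 5 \right)}}{3} = f(y).
F(9/2) = - 3 \log{\left(\frac{101}{4} \right)} - \frac{4 \sqrt{5} \operatorname{atan}{\left(\frac{9 \sqrt{5}}{10} \right)}}{3} + 6; F(1/2) = - \frac{4 \sqrt{5} \operatorname{atan}{\left(\frac{\sqrt{5}}{10} \right)}}{3} - \frac{\log{\left(\frac{21}{4} \right)}}{3} + \frac{2}{3}.
Integral = F(9/2) - F(1/2) = - 3 \log{\left(\frac{101}{4} \right)} - \frac{4 \sqrt{5} \operatorname{atan}{\left(\frac{9 \sqrt{5}}{10} \right)}}{3} + \frac{\log{\left(\frac{21}{4} \right)}}{3} + \frac{4 \sqrt{5} \operatorname{atan}{\left(\frac{\sqrt{5}}{10} \right)}}{3} + \frac{16}{3}.

Antiderivative: F(y) = - \frac{2 \left(y \log{\left(y^{2} + 5 \right)} - 2 y + 2 \sqrt{5} \operatorname{atan}{\left(\frac{\sqrt{5} y}{5} \right)}\right)}{3}; value = - 3 \log{\left(\frac{101}{4} \right)} - \frac{4 \sqrt{5} \operatorname{atan}{\left(\frac{9 \sqrt{5}}{10} \right)}}{3} + \frac{\log{\left(\frac{21}{4} \right)}}{3} + \frac{4 \sqrt{5} \operatorname{atan}{\left(\frac{\sqrt{5}}{10} \right)}}{3} + \frac{16}{3}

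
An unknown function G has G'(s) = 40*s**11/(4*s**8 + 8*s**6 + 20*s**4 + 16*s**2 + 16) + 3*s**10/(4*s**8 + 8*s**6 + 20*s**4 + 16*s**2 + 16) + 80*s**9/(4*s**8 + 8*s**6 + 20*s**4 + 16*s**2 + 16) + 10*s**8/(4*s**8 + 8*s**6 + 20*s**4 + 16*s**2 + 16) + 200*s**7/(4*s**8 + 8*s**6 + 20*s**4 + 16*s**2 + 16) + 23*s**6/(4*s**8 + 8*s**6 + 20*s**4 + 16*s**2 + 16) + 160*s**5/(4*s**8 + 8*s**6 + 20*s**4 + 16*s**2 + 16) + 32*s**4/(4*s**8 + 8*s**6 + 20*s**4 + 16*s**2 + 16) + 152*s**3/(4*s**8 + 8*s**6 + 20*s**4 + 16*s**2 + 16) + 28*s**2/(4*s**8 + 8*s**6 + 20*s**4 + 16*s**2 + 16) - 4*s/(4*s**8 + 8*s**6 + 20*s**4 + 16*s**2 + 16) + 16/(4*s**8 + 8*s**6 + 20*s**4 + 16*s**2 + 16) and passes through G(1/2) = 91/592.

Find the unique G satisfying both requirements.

G(s) = (10*s**8 + s**7 + 10*s**6 + 5*s**5 + 17*s**4 + 6*s**3 - 3*s**2 + 8*s - 4)/(4*s**4 + 4*s**2 + 8)

Integrate term by term and add the pieces.
A general antiderivative is 5*s**4/2 + s**3/4 + s + 1/4 + 1/(2*(s**4 + s**2 + 2)) + C.
The condition gives C = 91/592 - (683/592) = -1.
So G(s) = (10*s**8 + s**7 + 10*s**6 + 5*s**5 + 17*s**4 + 6*s**3 - 3*s**2 + 8*s - 4)/(4*s**4 + 4*s**2 + 8).
Check: d/ds[(10*s**8 + s**7 + 10*s**6 + 5*s**5 + 17*s**4 + 6*s**3 - 3*s**2 + 8*s - 4)/(4*s**4 + 4*s**2 + 8)] = (40*s**11 + 3*s**10 + 80*s**9 + 10*s**8 + 200*s**7 + 23*s**6 + 160*s**5 + 32*s**4 + 152*s**3 + 28*s**2 - 4*s + 16)/(4*s**8 + 8*s**6 + 20*s**4 + 16*s**2 + 16), which equals G'(s).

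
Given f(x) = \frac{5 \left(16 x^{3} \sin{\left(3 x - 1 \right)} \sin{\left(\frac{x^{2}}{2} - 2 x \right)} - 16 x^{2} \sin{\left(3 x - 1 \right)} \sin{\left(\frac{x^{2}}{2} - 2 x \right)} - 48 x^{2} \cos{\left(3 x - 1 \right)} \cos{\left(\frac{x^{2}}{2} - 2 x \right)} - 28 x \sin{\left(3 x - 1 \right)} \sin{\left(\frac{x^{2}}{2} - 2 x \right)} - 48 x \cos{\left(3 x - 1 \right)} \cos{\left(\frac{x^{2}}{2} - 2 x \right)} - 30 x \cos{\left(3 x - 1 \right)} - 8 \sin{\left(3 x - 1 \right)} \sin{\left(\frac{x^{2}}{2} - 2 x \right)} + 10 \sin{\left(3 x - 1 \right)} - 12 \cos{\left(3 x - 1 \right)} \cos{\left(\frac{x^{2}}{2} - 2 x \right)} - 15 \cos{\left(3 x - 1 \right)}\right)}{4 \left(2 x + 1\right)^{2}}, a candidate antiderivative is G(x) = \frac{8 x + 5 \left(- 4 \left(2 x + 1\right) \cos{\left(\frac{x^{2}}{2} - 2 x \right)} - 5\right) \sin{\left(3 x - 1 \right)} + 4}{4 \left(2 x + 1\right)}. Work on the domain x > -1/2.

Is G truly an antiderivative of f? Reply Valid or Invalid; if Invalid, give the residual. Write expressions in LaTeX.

d/dx[G] = \frac{80 x^{3} \sin{\left(3 x - 1 \right)} \sin{\left(\frac{x^{2}}{2} - 2 x \right)} - 80 x^{2} \sin{\left(3 x - 1 \right)} \sin{\left(\frac{x^{2}}{2} - 2 x \right)} - 240 x^{2} \cos{\left(3 x - 1 \right)} \cos{\left(\frac{x^{2}}{2} - 2 x \right)} - 140 x \sin{\left(3 x - 1 \right)} \sin{\left(\frac{x^{2}}{2} - 2 x \right)} - 240 x \cos{\left(3 x - 1 \right)} \cos{\left(\frac{x^{2}}{2} - 2 x \right)} - 150 x \cos{\left(3 x - 1 \right)} - 40 \sin{\left(3 x - 1 \right)} \sin{\left(\frac{x^{2}}{2} - 2 x \right)} + 50 \sin{\left(3 x - 1 \right)} - 60 \cos{\left(3 x - 1 \right)} \cos{\left(\frac{x^{2}}{2} - 2 x \right)} - 75 \cos{\left(3 x - 1 \right)}}{16 x^{2} + 16 x + 4}
This equals f(x) exactly, so the claim holds.

Valid: G'(x) = f(x).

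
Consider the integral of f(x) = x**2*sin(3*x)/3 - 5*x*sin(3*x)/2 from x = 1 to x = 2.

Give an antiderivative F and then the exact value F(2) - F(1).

Integrate term by term and add the pieces.
F(x) = -(18*x**2*cos(3*x) - 12*x*sin(3*x) - 135*x*cos(3*x) + 45*sin(3*x) - 4*cos(3*x))/162 is an antiderivative of f.
Check: d/dx[-(18*x**2*cos(3*x) - 12*x*sin(3*x) - 135*x*cos(3*x) + 45*sin(3*x) - 4*cos(3*x))/162] = x**2*sin(3*x)/3 - 5*x*sin(3*x)/2 = f(x).
F(2) = -7*sin(6)/54 + 101*cos(6)/81; F(1) = 121*cos(3)/162 - 11*sin(3)/54.
Integral = F(2) - F(1) = 11*sin(3)/54 - 7*sin(6)/54 - 121*cos(3)/162 + 101*cos(6)/81.

Antiderivative: F(x) = -(18*x**2*cos(3*x) - 12*x*sin(3*x) - 135*x*cos(3*x) + 45*sin(3*x) - 4*cos(3*x))/162; value = 11*sin(3)/54 - 7*sin(6)/54 - 121*cos(3)/162 + 101*cos(6)/81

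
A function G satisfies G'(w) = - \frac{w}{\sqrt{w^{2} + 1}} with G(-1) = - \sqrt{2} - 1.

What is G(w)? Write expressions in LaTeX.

G(w) = - \sqrt{w^{2} + 1} - 1

The substitution u = w^{2} + 1 works: G'(w) is exactly (dG/du)*(du/dw) for that inner function.
A general antiderivative is - \sqrt{w^{2} + 1} + C.
The condition gives C = - \sqrt{2} - 1 - (- \sqrt{2}) = -1.
So G(w) = - \sqrt{w^{2} + 1} - 1.
Check: d/dw[- \sqrt{w^{2} + 1} - 1] = - \frac{w}{\sqrt{w^{2} + 1}} = G'(w).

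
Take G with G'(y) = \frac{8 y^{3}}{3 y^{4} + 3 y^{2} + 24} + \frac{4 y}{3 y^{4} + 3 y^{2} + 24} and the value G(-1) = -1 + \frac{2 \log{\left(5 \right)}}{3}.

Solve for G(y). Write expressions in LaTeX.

G(y) = \frac{2 \log{\left(\frac{y^{4}}{2} + \frac{y^{2}}{2} + 4 \right)}}{3} - 1

G'(y) matches the chain-rule pattern g'(h)*h' with inner function h(y) = \frac{y^{4}}{2} + \frac{y^{2}}{2} + 4; substituting u = h(y) collapses the integral.
A general antiderivative is \frac{2 \log{\left(\frac{y^{4}}{2} + \frac{y^{2}}{2} + 4 \right)}}{3} + C.
The condition gives C = -1 + \frac{2 \log{\left(5 \right)}}{3} - (\frac{2 \log{\left(5 \right)}}{3}) = -1.
So G(y) = \frac{2 \log{\left(\frac{y^{4}}{2} + \frac{y^{2}}{2} + 4 \right)}}{3} - 1.
Check: d/dy[\frac{2 \log{\left(\frac{y^{4}}{2} + \frac{y^{2}}{2} + 4 \right)}}{3} - 1] = \frac{8 y^{3} + 4 y}{3 y^{4} + 3 y^{2} + 24}, which equals G'(y).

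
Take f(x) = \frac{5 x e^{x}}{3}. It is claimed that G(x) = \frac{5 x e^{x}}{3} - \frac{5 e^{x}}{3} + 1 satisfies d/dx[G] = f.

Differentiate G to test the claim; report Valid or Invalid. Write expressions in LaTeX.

Valid: G'(x) = f(x).

d/dx[G] = \frac{5 x e^{x}}{3}
This equals f(x) exactly, so the claim holds.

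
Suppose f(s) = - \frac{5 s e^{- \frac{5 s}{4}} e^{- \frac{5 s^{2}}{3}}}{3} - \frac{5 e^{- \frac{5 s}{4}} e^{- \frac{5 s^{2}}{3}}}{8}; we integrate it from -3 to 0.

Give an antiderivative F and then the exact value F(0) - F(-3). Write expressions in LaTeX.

f matches the chain-rule pattern g'(h)*h' with inner function h(s) = - \frac{5 s^{2}}{3} - \frac{5 s}{4}; substituting u = h(s) collapses the integral.
F(s) = \frac{e^{- \frac{5 s}{4}} e^{- \frac{5 s^{2}}{3}}}{2} is an antiderivative of f.
Check: d/ds[\frac{e^{- \frac{5 s}{4}} e^{- \frac{5 s^{2}}{3}}}{2}] = \frac{\left(- 40 s - 15\right) e^{- \frac{5 s}{4}} e^{- \frac{5 s^{2}}{3}}}{24}, which equals f(s).
F(0) = \frac{1}{2}; F(-3) = \frac{1}{2 e^{\frac{45}{4}}}.
Integral = F(0) - F(-3) = \frac{1}{2} - \frac{1}{2 e^{\frac{45}{4}}}.

Antiderivative: F(s) = \frac{e^{- \frac{5 s}{4}} e^{- \frac{5 s^{2}}{3}}}{2}; value = \frac{1}{2} - \frac{1}{2 e^{\frac{45}{4}}}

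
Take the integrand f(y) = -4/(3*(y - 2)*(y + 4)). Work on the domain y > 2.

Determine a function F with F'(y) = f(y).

An antiderivative is F(y) = -2*log(y - 2)/9 + 2*log(y + 4)/9.

Factor the denominator (3*(y - 2)*(y + 4)) and decompose: f = 2/(9*(y + 4)) - 2/(9*(y - 2)); each piece integrates to a log, atan, or power term.
Check: d/dy[-2*log(y - 2)/9 + 2*log(y + 4)/9] = -4/(3*y**2 + 6*y - 24), which equals f(y).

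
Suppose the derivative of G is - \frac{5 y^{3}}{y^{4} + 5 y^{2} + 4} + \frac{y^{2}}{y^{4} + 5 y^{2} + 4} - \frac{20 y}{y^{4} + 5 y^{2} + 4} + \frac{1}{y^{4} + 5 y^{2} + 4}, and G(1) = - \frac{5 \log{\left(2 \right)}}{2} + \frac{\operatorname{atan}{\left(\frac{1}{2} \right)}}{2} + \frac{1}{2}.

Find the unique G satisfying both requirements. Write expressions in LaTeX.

The integrand splits into summands that can be handled one at a time.
A general antiderivative is - \frac{5 \log{\left(y^{2} + 1 \right)}}{2} + \frac{\operatorname{atan}{\left(\frac{y}{2} \right)}}{2} + C.
The condition gives C = - \frac{5 \log{\left(2 \right)}}{2} + \frac{\operatorname{atan}{\left(\frac{1}{2} \right)}}{2} + \frac{1}{2} - (- \frac{5 \log{\left(2 \right)}}{2} + \frac{\operatorname{atan}{\left(\frac{1}{2} \right)}}{2}) = \frac{1}{2}.
So G(y) = - \frac{5 \log{\left(y^{2} + 1 \right)}}{2} + \frac{\operatorname{atan}{\left(\frac{y}{2} \right)}}{2} + \frac{1}{2}.
Check: d/dy[- \frac{5 \log{\left(y^{2} + 1 \right)}}{2} + \frac{\operatorname{atan}{\left(\frac{y}{2} \right)}}{2} + \frac{1}{2}] = \frac{- 5 y^{3} + y^{2} - 20 y + 1}{y^{4} + 5 y^{2} + 4}, which equals G'(y).

G(y) = - \frac{5 \log{\left(y^{2} + 1 \right)}}{2} + \frac{\operatorname{atan}{\left(\frac{y}{2} \right)}}{2} + \frac{1}{2}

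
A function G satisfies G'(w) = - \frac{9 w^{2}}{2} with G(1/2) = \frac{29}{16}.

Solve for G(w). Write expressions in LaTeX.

The proposed G(w) is checked by its d/dw: the result must match the given G'(w).
A general antiderivative is - \frac{3 w^{3}}{2} + C.
The condition gives C = \frac{29}{16} - (- \frac{3}{16}) = 2.
So G(w) = - \frac{3 w^{3} - 4}{2}.
Check: d/dw[- \frac{3 w^{3} - 4}{2}] = - \frac{9 w^{2}}{2} = G'(w).

G(w) = - \frac{3 w^{3} - 4}{2}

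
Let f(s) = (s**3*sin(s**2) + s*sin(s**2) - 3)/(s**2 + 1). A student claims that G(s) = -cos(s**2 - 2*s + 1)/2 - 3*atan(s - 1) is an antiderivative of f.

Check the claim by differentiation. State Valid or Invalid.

d/ds[G] = (s**3*sin(s**2 - 2*s + 1) - 3*s**2*sin(s**2 - 2*s + 1) + 4*s*sin(s**2 - 2*s + 1) - 2*sin(s**2 - 2*s + 1) - 3)/(s**2 - 2*s + 2)
d/ds[G] - f(s) = (-s**5*sin(s**2) + s**5*sin(s**2 - 2*s + 1) + 2*s**4*sin(s**2) - 3*s**4*sin(s**2 - 2*s + 1) - 3*s**3*sin(s**2) + 5*s**3*sin(s**2 - 2*s + 1) + 2*s**2*sin(s**2) - 5*s**2*sin(s**2 - 2*s + 1) - 2*s*sin(s**2) + 4*s*sin(s**2 - 2*s + 1) - 6*s - 2*sin(s**2 - 2*s + 1) + 3)/(s**4 - 2*s**3 + 3*s**2 - 2*s + 2) != 0.

Invalid: d/ds[G] - f = (-s**5*sin(s**2) + s**5*sin(s**2 - 2*s + 1) + 2*s**4*sin(s**2) - 3*s**4*sin(s**2 - 2*s + 1) - 3*s**3*sin(s**2) + 5*s**3*sin(s**2 - 2*s + 1) + 2*s**2*sin(s**2) - 5*s**2*sin(s**2 - 2*s + 1) - 2*s*sin(s**2) + 4*s*sin(s**2 - 2*s + 1) - 6*s - 2*sin(s**2 - 2*s + 1) + 3)/(s**4 - 2*s**3 + 3*s**2 - 2*s + 2), which is not 0.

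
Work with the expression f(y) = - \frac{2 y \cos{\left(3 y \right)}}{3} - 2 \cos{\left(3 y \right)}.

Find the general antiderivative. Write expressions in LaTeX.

Integrate term by term and add the pieces.
Check: d/dy[- \frac{2 y \sin{\left(3 y \right)}}{9} - \frac{2 \sin{\left(3 y \right)}}{3} - \frac{2 \cos{\left(3 y \right)}}{27}] = - \frac{2 y \cos{\left(3 y \right)}}{3} - 2 \cos{\left(3 y \right)} = f(y).

F(y) = - \frac{2 y \sin{\left(3 y \right)}}{9} - \frac{2 \sin{\left(3 y \right)}}{3} - \frac{2 \cos{\left(3 y \right)}}{27} + C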